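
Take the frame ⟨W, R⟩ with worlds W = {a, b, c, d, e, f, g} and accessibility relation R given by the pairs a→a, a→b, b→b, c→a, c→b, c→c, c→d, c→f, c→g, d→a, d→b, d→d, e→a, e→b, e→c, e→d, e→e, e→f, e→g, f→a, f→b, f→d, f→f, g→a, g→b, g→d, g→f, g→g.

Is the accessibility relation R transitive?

Yes

Transitive: yes — every two-step R-path is closed by a direct edge.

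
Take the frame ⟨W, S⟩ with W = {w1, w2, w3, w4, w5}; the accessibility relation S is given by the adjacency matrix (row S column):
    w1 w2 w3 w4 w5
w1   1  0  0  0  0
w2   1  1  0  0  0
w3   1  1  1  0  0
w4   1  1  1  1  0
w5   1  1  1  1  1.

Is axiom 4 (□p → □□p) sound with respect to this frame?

Axiom 4 corresponds to the accessibility relation being transitive.
Transitive: yes — every two-step S-path is closed by a direct edge.

Yes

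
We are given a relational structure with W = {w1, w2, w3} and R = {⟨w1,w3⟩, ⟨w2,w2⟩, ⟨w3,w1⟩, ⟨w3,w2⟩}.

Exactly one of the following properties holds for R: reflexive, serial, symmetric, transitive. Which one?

serial

Reflexive: no — w1 is not related to itself.
Serial: yes — every world has a successor (e.g. w1 R w3).
Symmetric: no — w3 R w2 but not w2 R w3.
Transitive: no — w1 R w3 and w3 R w2, but not w1 R w2.
Only serial holds.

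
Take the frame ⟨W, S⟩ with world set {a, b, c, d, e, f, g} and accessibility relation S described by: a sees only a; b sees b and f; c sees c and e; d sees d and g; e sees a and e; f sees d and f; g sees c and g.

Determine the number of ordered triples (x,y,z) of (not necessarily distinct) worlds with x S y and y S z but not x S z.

Enumerating: (b,f,d), (c,e,a), (d,g,c), (f,d,g), (g,c,e).

5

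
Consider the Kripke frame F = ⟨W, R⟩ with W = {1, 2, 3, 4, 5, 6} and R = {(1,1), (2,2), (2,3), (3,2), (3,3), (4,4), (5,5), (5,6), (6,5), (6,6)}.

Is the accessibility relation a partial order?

Reflexive: yes — every world is R-related to itself.
Transitive: yes — every two-step R-path is closed by a direct edge.
Antisymmetric: no — 2 R 3 and 3 R 2 with 2 ≠ 3.
So R is not a partial order.

No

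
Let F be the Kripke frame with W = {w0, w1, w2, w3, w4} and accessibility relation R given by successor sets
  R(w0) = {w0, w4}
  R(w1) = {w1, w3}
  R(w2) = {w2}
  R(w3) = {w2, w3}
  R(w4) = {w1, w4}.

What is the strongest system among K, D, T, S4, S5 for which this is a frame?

Serial (axiom D): yes — every world has a successor (e.g. w0 R w0).
Reflexive (axiom T): yes — every world is R-related to itself.
Transitive (axiom 4): no — w0 R w4 and w4 R w1, but not w0 R w1.
Euclidean (axiom 5): no — w0 R w4 and w0 R w0, but not w4 R w0.
So F validates K, D, T; S4 would additionally require R to be transitive. The strongest is T.

T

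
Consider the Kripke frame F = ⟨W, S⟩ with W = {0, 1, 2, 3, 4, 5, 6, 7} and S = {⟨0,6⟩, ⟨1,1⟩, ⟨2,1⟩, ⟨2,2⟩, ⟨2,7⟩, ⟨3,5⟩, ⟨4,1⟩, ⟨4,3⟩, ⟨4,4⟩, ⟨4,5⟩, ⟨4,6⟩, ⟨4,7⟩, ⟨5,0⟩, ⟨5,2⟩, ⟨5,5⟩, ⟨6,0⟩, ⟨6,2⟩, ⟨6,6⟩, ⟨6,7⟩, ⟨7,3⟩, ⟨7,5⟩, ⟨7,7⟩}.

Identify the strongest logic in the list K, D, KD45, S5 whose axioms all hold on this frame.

Serial (axiom D): yes — every world has a successor (e.g. 0 S 6).
Euclidean (axiom 5): no — 2 S 1 and 2 S 7, but not 1 S 7.
Transitive (axiom 4): no — 0 S 6 and 6 S 2, but not 0 S 2.
Reflexive (axiom T): no — 0 is not related to itself.
So F validates K, D; KD45 would additionally require S to be Euclidean and transitive. The strongest is D.

D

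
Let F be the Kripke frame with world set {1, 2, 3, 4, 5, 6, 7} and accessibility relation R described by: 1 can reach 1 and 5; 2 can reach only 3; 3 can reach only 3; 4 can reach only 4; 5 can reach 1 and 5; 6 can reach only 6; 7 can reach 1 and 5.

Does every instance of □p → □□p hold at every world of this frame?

Axiom 4 corresponds to the accessibility relation being transitive.
Transitive: yes — every two-step R-path is closed by a direct edge.

Yes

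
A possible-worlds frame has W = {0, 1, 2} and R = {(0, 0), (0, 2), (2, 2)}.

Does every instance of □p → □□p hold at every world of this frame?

Yes

By correspondence theory, 4 is valid on a frame iff R is transitive.
Transitive: yes — every two-step R-path is closed by a direct edge.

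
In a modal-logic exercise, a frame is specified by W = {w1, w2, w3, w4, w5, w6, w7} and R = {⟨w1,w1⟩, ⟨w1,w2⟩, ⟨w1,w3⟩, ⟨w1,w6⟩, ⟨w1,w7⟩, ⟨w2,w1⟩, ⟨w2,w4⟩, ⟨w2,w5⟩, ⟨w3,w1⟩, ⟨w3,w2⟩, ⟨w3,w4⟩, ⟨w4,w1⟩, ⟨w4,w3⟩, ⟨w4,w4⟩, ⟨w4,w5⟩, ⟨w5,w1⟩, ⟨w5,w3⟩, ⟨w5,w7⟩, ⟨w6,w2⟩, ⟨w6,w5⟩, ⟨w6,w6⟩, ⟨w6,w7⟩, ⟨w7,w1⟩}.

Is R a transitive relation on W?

Transitive: no — w1 R w2 and w2 R w4, but not w1 R w4.

No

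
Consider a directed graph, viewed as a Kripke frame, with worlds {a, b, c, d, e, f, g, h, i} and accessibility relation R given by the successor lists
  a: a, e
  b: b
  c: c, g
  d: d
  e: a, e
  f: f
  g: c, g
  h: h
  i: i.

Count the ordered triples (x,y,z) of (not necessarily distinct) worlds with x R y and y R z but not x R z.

0

R is transitive; there are no such tuples.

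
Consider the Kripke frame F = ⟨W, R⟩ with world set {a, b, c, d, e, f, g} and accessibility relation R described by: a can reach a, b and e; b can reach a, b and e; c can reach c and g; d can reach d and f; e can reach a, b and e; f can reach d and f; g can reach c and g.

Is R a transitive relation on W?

Transitive: yes — every two-step R-path is closed by a direct edge.

Yes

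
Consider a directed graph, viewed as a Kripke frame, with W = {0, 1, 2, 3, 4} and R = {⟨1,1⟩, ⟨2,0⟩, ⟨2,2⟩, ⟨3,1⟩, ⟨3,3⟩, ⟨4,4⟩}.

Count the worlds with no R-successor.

Enumerating: 0.

1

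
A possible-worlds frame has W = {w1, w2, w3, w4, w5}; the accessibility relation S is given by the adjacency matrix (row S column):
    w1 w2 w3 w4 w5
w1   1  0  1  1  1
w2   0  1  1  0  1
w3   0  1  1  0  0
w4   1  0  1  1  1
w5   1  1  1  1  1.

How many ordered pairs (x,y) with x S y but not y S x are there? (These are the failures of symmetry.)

Enumerating: (w1,w3), (w4,w3), (w5,w3).

3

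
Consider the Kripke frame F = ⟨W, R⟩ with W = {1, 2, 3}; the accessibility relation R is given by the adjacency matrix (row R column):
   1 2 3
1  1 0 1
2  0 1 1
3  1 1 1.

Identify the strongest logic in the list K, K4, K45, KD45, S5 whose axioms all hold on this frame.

K

Transitive (axiom 4): no — 1 R 3 and 3 R 2, but not 1 R 2.
Euclidean (axiom 5): no — 3 R 1 and 3 R 2, but not 1 R 2.
Serial (axiom D): yes — every world has a successor (e.g. 1 R 1).
Reflexive (axiom T): yes — every world is R-related to itself.
So F validates K; K4 would additionally require R to be transitive. The strongest is K.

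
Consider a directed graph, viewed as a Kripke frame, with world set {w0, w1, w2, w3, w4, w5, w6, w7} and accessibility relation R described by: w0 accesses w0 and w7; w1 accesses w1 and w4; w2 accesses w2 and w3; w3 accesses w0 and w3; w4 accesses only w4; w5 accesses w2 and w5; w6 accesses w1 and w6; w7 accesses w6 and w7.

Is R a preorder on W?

No

Reflexive: yes — every world is R-related to itself.
Transitive: no — w0 R w7 and w7 R w6, but not w0 R w6.
So R is not a preorder.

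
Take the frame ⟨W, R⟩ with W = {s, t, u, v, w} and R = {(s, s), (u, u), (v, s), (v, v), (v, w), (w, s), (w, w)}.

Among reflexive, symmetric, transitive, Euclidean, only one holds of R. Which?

transitive

Reflexive: no — t is not related to itself.
Symmetric: no — v R s but not s R v.
Transitive: yes — every two-step R-path is closed by a direct edge.
Euclidean: no — v R s and v R w, but not s R w.
Only transitive holds.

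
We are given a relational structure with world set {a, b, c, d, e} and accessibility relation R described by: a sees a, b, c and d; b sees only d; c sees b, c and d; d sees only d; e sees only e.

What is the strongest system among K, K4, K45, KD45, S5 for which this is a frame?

K4

Transitive (axiom 4): yes — every two-step R-path is closed by a direct edge.
Euclidean (axiom 5): no — a R b and a R c, but not b R c.
Serial (axiom D): yes — every world has a successor (e.g. a R a).
Reflexive (axiom T): no — b is not related to itself.
So F validates K, K4; K45 would additionally require R to be Euclidean. The strongest is K4.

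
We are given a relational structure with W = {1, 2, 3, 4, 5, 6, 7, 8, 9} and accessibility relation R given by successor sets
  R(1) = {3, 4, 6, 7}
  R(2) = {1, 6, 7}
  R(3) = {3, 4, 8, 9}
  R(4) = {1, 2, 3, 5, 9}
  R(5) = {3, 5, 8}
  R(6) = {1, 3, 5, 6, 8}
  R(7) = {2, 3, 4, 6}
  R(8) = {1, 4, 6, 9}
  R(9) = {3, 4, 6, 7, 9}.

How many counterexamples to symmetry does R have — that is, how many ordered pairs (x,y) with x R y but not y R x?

19

Enumerating: (1,3), (1,7), (2,1), (2,6), (3,8), (4,2), (4,5), (5,3), (5,8), (6,3), (6,5), (7,3), … and 7 more.
Total: 19.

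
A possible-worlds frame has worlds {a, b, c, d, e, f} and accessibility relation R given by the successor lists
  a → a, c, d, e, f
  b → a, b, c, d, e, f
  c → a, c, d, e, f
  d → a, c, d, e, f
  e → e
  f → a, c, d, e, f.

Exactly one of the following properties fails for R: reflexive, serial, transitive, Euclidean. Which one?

Euclidean

Reflexive: yes — every world is R-related to itself.
Serial: yes — every world has a successor (e.g. a R a).
Transitive: yes — every two-step R-path is closed by a direct edge.
Euclidean: no — a R e and a R c, but not e R c.
Only Euclidean fails.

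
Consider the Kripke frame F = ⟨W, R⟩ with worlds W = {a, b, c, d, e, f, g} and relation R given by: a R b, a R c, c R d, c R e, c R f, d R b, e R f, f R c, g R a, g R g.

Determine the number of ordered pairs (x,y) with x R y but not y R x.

Enumerating: (a,b), (a,c), (c,d), (c,e), (d,b), (e,f), (g,a).

7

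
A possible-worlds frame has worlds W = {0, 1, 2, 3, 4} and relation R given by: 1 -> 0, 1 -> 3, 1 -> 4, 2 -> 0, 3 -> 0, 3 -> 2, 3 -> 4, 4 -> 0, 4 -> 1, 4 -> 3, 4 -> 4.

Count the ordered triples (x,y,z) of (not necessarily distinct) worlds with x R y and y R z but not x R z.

5

Enumerating: (1,3,2), (1,4,1), (3,4,1), (3,4,3), (4,3,2).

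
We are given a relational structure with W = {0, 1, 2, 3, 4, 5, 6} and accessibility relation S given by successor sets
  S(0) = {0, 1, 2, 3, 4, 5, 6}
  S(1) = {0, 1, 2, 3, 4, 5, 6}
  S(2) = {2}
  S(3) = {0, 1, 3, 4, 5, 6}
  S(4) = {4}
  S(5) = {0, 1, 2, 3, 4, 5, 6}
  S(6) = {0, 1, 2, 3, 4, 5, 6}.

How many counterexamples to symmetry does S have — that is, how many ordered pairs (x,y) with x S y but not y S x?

9

Enumerating: (0,2), (0,4), (1,2), (1,4), (3,4), (5,2), (5,4), (6,2), (6,4).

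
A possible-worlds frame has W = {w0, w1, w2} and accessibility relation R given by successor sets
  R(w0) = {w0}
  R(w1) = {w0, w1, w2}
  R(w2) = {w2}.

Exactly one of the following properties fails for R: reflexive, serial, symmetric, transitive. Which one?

symmetric

Reflexive: yes — every world is R-related to itself.
Serial: yes — every world has a successor (e.g. w0 R w0).
Symmetric: no — w1 R w0 but not w0 R w1.
Transitive: yes — every two-step R-path is closed by a direct edge.
Only symmetric fails.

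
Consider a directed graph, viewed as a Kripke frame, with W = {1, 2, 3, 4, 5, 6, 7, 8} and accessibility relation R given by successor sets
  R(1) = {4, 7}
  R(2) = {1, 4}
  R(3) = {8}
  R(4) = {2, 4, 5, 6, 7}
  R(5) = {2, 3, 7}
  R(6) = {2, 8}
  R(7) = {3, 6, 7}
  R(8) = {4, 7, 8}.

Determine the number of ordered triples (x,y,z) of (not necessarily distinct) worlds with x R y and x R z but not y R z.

36

Enumerating: (1,7,4), (2,1,1), (2,4,1), (4,2,2), (4,2,5), (4,2,6), (4,2,7), (4,5,4), (4,5,5), (4,5,6), (4,6,4), (4,6,5), … and 24 more.
Total: 36.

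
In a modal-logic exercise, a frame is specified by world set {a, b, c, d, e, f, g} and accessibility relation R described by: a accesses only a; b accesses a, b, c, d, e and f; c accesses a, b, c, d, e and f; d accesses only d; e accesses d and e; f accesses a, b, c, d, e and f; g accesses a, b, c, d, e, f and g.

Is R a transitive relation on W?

Transitive: yes — every two-step R-path is closed by a direct edge.

Yes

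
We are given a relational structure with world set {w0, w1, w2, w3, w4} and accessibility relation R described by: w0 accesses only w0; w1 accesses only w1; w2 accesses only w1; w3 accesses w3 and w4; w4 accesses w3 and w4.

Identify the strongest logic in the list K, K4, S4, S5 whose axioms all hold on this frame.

K4

Transitive (axiom 4): yes — every two-step R-path is closed by a direct edge.
Reflexive (axiom T): no — w2 is not related to itself.
Euclidean (axiom 5): yes — any two successors of a common world are R-related.
So F validates K, K4; S4 would additionally require R to be reflexive. The strongest is K4.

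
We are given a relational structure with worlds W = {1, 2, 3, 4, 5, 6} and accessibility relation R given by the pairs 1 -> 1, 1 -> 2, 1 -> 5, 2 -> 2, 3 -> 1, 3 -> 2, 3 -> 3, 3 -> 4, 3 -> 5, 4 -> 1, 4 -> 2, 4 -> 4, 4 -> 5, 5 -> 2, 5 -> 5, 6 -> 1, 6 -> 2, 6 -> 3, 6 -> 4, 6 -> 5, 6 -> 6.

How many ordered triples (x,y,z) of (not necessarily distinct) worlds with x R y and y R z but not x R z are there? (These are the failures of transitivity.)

R is transitive; there are no such tuples.

0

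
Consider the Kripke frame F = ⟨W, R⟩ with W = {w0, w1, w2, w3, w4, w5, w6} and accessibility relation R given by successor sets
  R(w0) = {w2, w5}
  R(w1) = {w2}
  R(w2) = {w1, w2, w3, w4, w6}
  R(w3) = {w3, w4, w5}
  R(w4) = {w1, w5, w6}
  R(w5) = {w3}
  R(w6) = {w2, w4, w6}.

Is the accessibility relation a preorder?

No

Reflexive: no — w0 is not related to itself.
Transitive: no — w0 R w2 and w2 R w1, but not w0 R w1.
So R is not a preorder.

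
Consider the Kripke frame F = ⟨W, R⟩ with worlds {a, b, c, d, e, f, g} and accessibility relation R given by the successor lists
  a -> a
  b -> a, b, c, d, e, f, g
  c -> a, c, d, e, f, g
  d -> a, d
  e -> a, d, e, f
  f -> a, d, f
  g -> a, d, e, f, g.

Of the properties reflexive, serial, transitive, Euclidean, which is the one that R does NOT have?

Euclidean

Reflexive: yes — every world is R-related to itself.
Serial: yes — every world has a successor (e.g. a R a).
Transitive: yes — every two-step R-path is closed by a direct edge.
Euclidean: no — b R a and b R c, but not a R c.
Only Euclidean fails.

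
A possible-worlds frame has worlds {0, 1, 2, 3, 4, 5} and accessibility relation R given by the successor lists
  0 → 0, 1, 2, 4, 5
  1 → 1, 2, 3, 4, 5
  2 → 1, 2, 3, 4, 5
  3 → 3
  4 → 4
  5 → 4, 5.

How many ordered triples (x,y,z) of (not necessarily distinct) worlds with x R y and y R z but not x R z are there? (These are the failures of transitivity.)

2

Enumerating: (0,1,3), (0,2,3).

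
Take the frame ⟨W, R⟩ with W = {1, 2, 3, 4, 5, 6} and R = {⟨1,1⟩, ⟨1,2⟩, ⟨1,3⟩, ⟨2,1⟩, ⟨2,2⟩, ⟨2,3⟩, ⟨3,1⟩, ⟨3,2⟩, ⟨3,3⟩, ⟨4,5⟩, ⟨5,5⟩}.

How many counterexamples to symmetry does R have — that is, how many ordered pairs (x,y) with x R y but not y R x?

1

Enumerating: (4,5).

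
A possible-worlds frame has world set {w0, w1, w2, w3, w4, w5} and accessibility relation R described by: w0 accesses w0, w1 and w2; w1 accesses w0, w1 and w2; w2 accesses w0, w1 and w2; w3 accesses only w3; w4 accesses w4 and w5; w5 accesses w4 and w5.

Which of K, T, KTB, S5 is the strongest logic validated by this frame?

S5

Reflexive (axiom T): yes — every world is R-related to itself.
Symmetric (axiom B): yes — every pair in R has its reverse in R.
Euclidean (axiom 5): yes — any two successors of a common world are R-related.
So F validates K, T, KTB, S5. The strongest is S5.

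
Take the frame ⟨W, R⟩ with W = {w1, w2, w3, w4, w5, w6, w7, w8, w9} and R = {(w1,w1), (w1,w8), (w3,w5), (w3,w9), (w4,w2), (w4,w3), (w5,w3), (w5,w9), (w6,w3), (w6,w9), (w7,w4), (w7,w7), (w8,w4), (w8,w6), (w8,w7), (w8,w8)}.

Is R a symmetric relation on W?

Symmetric: no — w1 R w8 but not w8 R w1.

No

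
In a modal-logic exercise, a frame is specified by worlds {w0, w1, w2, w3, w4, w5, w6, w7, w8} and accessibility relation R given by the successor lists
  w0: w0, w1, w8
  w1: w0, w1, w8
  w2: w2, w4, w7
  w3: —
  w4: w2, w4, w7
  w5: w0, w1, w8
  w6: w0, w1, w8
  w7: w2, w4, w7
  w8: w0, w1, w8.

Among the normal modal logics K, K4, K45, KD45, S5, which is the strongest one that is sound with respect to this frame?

Transitive (axiom 4): yes — every two-step R-path is closed by a direct edge.
Euclidean (axiom 5): yes — any two successors of a common world are R-related.
Serial (axiom D): no — w3 has no R-successor.
Reflexive (axiom T): no — w3 is not related to itself.
So F validates K, K4, K45; KD45 would additionally require R to be serial. The strongest is K45.

K45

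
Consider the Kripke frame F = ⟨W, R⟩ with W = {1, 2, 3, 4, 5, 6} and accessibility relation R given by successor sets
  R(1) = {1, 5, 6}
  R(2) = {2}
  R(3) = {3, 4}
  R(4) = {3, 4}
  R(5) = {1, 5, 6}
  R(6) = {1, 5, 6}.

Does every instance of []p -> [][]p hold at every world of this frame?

The schema 4 characterises exactly the transitive frames.
Transitive: yes — every two-step R-path is closed by a direct edge.

Yes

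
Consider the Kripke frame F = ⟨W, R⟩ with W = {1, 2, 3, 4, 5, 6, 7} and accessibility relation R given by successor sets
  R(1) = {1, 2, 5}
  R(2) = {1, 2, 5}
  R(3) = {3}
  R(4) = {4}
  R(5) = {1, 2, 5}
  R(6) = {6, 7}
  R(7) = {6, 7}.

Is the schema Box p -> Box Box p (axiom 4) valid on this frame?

The schema 4 characterises exactly the transitive frames.
Transitive: yes — every two-step R-path is closed by a direct edge.

Yes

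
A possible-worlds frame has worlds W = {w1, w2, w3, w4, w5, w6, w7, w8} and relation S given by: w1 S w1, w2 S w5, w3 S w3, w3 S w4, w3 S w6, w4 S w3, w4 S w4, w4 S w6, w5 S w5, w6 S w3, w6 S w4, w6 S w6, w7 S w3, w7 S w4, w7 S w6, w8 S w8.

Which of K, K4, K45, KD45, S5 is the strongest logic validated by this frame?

Transitive (axiom 4): yes — every two-step S-path is closed by a direct edge.
Euclidean (axiom 5): yes — any two successors of a common world are S-related.
Serial (axiom D): yes — every world has a successor (e.g. w1 S w1).
Reflexive (axiom T): no — w2 is not related to itself.
So F validates K, K4, K45, KD45; S5 would additionally require S to be reflexive. The strongest is KD45.

KD45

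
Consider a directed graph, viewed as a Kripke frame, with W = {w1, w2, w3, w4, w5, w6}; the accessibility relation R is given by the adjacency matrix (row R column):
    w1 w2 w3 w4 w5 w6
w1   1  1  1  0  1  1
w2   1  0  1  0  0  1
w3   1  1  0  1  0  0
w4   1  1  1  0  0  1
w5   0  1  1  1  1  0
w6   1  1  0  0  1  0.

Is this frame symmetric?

Symmetric: no — w1 R w5 but not w5 R w1.

No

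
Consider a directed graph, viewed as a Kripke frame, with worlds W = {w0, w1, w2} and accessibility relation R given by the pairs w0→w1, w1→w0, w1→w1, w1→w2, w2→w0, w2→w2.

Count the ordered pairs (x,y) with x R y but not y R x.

2

Enumerating: (w1,w2), (w2,w0).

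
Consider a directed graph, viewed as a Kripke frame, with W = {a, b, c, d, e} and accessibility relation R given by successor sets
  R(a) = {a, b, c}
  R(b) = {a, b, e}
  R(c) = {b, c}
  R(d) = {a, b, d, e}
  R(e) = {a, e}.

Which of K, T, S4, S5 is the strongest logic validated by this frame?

Reflexive (axiom T): yes — every world is R-related to itself.
Transitive (axiom 4): no — a R b and b R e, but not a R e.
Euclidean (axiom 5): no — a R b and a R c, but not b R c.
So F validates K, T; S4 would additionally require R to be transitive. The strongest is T.

T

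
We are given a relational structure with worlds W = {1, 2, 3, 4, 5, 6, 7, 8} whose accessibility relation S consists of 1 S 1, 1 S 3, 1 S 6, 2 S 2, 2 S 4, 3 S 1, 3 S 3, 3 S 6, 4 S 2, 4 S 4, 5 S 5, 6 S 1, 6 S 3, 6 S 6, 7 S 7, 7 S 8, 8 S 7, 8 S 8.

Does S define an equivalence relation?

Yes

Reflexive: yes — every world is S-related to itself.
Symmetric: yes — every pair in S has its reverse in S.
Transitive: yes — every two-step S-path is closed by a direct edge.
So S is an equivalence relation.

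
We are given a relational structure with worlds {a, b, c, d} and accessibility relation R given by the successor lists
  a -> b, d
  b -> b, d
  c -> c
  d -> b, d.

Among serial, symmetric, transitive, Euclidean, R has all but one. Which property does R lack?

Serial: yes — every world has a successor (e.g. a R b).
Symmetric: no — a R b but not b R a.
Transitive: yes — every two-step R-path is closed by a direct edge.
Euclidean: yes — any two successors of a common world are R-related.
Only symmetric fails.

symmetric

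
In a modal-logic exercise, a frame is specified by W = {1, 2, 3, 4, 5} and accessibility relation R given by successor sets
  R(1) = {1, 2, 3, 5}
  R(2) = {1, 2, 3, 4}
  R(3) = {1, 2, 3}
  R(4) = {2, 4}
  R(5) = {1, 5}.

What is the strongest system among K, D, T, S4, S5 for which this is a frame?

Serial (axiom D): yes — every world has a successor (e.g. 1 R 1).
Reflexive (axiom T): yes — every world is R-related to itself.
Transitive (axiom 4): no — 1 R 2 and 2 R 4, but not 1 R 4.
Euclidean (axiom 5): no — 1 R 2 and 1 R 5, but not 2 R 5.
So F validates K, D, T; S4 would additionally require R to be transitive. The strongest is T.

T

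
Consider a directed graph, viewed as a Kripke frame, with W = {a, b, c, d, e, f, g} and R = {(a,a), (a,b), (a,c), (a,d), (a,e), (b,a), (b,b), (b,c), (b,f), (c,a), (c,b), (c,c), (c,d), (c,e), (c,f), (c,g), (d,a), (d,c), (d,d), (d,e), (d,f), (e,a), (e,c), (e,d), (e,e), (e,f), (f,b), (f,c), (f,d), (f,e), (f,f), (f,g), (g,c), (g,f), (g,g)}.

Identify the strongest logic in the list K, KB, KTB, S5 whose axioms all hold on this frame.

Symmetric (axiom B): yes — every pair in R has its reverse in R.
Reflexive (axiom T): yes — every world is R-related to itself.
Euclidean (axiom 5): no — a R b and a R d, but not b R d.
So F validates K, KB, KTB; S5 would additionally require R to be Euclidean. The strongest is KTB.

KTB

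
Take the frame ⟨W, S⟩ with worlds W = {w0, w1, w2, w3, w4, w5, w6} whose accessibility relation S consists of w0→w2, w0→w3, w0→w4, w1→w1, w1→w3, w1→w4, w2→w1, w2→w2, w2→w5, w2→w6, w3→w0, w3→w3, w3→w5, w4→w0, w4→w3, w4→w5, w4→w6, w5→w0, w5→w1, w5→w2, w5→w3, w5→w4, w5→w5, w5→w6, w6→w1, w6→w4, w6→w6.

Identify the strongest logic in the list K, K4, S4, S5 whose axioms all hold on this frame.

Transitive (axiom 4): no — w0 S w2 and w2 S w1, but not w0 S w1.
Reflexive (axiom T): no — w0 is not related to itself.
Euclidean (axiom 5): no — w0 S w2 and w0 S w3, but not w2 S w3.
So F validates K; K4 would additionally require S to be transitive. The strongest is K.

K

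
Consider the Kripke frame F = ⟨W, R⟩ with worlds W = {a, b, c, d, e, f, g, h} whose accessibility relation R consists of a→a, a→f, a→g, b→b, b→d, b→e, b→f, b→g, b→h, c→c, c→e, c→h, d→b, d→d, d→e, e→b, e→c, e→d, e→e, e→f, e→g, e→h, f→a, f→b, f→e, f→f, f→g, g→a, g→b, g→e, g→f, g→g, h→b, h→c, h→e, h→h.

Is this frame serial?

Serial: yes — every world has a successor (e.g. a R a).

Yes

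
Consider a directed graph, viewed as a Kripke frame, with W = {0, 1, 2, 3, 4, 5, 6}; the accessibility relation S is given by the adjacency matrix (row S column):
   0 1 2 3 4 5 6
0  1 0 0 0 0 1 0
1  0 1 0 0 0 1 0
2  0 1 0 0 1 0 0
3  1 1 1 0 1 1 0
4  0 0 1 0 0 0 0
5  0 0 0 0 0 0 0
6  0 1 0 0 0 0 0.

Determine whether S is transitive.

Transitive: no — 2 S 1 and 1 S 5, but not 2 S 5.

No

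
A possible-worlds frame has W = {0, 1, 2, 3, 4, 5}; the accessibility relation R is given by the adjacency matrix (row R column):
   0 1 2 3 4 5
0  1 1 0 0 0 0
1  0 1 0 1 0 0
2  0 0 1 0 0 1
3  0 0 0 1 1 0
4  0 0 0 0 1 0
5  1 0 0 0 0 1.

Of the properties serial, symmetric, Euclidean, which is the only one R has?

serial

Serial: yes — every world has a successor (e.g. 0 R 0).
Symmetric: no — 0 R 1 but not 1 R 0.
Euclidean: no — 0 R 1 and 0 R 0, but not 1 R 0.
Only serial holds.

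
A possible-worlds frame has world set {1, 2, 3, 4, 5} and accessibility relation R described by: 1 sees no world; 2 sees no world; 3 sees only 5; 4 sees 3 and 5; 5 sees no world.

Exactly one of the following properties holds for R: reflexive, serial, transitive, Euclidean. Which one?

transitive

Reflexive: no — 1 is not related to itself.
Serial: no — 1 has no R-successor.
Transitive: yes — every two-step R-path is closed by a direct edge.
Euclidean: no — 4 R 5 and 4 R 3, but not 5 R 3.
Only transitive holds.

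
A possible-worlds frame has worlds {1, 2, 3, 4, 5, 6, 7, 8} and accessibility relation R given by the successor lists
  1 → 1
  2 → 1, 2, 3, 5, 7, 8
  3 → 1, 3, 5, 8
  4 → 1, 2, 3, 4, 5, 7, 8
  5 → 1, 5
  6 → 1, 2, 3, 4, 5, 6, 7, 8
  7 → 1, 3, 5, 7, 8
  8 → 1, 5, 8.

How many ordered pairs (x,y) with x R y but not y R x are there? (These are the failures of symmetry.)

Enumerating: (2,1), (2,3), (2,5), (2,7), (2,8), (3,1), (3,5), (3,8), (4,1), (4,2), (4,3), (4,5), … and 16 more.
Total: 28.

28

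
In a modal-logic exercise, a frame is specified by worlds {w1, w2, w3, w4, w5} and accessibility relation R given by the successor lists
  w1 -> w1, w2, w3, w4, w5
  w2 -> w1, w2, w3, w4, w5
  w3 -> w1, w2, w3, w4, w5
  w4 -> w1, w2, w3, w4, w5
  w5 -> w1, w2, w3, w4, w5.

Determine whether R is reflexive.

Yes

Reflexive: yes — every world is R-related to itself.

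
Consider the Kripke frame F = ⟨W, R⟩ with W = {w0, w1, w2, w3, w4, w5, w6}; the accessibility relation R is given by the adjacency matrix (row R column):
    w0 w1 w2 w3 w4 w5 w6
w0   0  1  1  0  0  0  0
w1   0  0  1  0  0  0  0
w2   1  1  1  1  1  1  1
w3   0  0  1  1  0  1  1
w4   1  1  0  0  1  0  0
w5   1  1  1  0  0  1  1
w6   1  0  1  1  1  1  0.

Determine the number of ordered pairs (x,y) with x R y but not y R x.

Enumerating: (w0,w1), (w2,w4), (w3,w5), (w4,w0), (w4,w1), (w5,w0), (w5,w1), (w6,w0), (w6,w4).

9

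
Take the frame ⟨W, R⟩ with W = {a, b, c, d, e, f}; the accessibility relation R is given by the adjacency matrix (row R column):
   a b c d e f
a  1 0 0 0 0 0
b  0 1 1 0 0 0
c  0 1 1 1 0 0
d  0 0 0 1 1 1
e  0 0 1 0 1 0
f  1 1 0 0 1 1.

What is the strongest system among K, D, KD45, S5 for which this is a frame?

D

Serial (axiom D): yes — every world has a successor (e.g. a R a).
Euclidean (axiom 5): no — c R b and c R d, but not b R d.
Transitive (axiom 4): no — b R c and c R d, but not b R d.
Reflexive (axiom T): yes — every world is R-related to itself.
So F validates K, D; KD45 would additionally require R to be Euclidean and transitive. The strongest is D.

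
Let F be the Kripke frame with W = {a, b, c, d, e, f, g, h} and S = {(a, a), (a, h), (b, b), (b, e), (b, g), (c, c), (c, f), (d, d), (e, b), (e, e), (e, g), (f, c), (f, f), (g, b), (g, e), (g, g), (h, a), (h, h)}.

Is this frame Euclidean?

Yes

Euclidean: yes — any two successors of a common world are S-related.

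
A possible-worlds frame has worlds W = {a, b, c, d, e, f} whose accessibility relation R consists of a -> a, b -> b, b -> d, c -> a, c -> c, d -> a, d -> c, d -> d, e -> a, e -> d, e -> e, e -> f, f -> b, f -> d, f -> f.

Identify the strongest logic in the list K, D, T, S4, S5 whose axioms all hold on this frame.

T

Serial (axiom D): yes — every world has a successor (e.g. a R a).
Reflexive (axiom T): yes — every world is R-related to itself.
Transitive (axiom 4): no — b R d and d R a, but not b R a.
Euclidean (axiom 5): no — d R a and d R c, but not a R c.
So F validates K, D, T; S4 would additionally require R to be transitive. The strongest is T.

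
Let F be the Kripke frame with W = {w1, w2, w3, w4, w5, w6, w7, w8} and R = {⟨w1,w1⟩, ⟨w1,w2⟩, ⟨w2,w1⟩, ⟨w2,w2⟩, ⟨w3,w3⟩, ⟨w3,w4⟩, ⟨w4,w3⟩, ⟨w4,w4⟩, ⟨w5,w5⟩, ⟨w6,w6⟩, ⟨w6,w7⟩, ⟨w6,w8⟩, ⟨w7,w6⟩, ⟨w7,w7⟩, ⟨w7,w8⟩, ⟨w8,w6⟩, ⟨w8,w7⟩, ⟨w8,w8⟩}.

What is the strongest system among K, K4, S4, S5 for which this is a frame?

Transitive (axiom 4): yes — every two-step R-path is closed by a direct edge.
Reflexive (axiom T): yes — every world is R-related to itself.
Euclidean (axiom 5): yes — any two successors of a common world are R-related.
So F validates K, K4, S4, S5. The strongest is S5.

S5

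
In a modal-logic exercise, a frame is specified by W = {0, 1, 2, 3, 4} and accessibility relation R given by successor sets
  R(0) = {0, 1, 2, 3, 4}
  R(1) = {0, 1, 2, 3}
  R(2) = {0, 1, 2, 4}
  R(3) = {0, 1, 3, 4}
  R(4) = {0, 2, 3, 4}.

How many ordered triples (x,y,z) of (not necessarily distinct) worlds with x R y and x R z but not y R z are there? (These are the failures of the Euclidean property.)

12

Enumerating: (0,1,4), (0,2,3), (0,3,2), (0,4,1), (1,2,3), (1,3,2), (2,1,4), (2,4,1), (3,1,4), (3,4,1), (4,2,3), (4,3,2).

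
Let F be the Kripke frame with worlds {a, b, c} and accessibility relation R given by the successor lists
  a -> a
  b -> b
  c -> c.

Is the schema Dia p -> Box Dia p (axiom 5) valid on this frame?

Yes

Axiom 5 corresponds to the accessibility relation being Euclidean.
Euclidean: yes — any two successors of a common world are R-related.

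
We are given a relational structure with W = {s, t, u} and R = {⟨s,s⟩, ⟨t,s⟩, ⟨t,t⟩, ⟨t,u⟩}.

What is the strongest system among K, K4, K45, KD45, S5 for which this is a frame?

Transitive (axiom 4): yes — every two-step R-path is closed by a direct edge.
Euclidean (axiom 5): no — t R s and t R u, but not s R u.
Serial (axiom D): no — u has no R-successor.
Reflexive (axiom T): no — u is not related to itself.
So F validates K, K4; K45 would additionally require R to be Euclidean. The strongest is K4.

K4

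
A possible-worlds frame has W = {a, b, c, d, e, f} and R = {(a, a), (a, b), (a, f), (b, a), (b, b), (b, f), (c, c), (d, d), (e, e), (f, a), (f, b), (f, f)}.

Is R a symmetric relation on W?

Yes

Symmetric: yes — every pair in R has its reverse in R.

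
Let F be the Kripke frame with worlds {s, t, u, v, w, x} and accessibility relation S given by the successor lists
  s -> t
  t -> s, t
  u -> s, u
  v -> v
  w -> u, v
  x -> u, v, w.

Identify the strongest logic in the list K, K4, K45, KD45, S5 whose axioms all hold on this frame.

K

Transitive (axiom 4): no — u S s and s S t, but not u S t.
Euclidean (axiom 5): no — w S u and w S v, but not u S v.
Serial (axiom D): yes — every world has a successor (e.g. s S t).
Reflexive (axiom T): no — s is not related to itself.
So F validates K; K4 would additionally require S to be transitive. The strongest is K.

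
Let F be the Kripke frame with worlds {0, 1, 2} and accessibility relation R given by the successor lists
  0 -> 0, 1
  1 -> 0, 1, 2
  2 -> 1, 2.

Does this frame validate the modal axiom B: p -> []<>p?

By correspondence theory, B is valid on a frame iff R is symmetric.
Symmetric: yes — every pair in R has its reverse in R.

Yes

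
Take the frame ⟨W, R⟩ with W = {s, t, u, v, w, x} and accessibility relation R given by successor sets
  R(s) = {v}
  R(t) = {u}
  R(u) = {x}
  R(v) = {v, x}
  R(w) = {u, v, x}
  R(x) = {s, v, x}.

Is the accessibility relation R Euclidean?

No

Euclidean: no — w R u and w R v, but not u R v.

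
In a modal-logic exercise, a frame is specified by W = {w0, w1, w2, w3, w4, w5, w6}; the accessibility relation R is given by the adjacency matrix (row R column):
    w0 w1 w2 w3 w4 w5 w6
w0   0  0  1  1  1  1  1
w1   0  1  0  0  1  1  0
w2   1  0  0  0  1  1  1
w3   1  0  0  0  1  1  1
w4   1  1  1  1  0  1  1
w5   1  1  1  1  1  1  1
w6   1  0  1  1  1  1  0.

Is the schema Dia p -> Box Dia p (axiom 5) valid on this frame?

The schema 5 characterises exactly the Euclidean frames.
Euclidean: no — w0 R w2 and w0 R w3, but not w2 R w3.

No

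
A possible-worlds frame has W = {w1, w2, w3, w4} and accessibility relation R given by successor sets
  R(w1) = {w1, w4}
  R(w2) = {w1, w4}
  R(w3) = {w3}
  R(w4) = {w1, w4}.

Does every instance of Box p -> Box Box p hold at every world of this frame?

The schema 4 characterises exactly the transitive frames.
Transitive: yes — every two-step R-path is closed by a direct edge.

Yes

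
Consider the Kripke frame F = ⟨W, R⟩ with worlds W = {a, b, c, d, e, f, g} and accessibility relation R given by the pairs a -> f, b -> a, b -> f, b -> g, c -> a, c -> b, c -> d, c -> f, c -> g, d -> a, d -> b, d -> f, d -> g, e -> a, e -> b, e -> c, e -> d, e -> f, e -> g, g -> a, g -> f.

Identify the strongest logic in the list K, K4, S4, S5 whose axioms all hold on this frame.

K4

Transitive (axiom 4): yes — every two-step R-path is closed by a direct edge.
Reflexive (axiom T): no — a is not related to itself.
Euclidean (axiom 5): no — b R a and b R g, but not a R g.
So F validates K, K4; S4 would additionally require R to be reflexive. The strongest is K4.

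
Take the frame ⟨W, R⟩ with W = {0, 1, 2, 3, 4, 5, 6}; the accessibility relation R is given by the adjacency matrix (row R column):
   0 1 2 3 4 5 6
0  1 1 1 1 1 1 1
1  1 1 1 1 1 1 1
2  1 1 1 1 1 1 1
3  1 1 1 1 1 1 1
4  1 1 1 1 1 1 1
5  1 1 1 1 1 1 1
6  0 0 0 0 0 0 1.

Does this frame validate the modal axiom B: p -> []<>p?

No

By correspondence theory, B is valid on a frame iff R is symmetric.
Symmetric: no — 0 R 6 but not 6 R 0.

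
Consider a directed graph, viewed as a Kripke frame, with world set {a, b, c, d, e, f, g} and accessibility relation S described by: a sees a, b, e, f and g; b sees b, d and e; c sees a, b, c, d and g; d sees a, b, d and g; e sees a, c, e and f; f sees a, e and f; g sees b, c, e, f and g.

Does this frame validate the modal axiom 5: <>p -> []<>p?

The schema 5 characterises exactly the Euclidean frames.
Euclidean: no — a S b and a S f, but not b S f.

No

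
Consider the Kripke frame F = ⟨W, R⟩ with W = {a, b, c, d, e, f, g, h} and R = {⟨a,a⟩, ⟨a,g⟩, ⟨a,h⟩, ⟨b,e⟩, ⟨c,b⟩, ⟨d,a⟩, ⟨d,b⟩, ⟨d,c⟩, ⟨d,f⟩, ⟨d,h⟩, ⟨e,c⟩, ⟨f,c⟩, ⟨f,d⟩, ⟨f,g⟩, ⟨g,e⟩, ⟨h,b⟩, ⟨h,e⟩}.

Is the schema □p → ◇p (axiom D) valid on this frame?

By correspondence theory, D is valid on a frame iff R is serial.
Serial: yes — every world has a successor (e.g. a R a).

Yes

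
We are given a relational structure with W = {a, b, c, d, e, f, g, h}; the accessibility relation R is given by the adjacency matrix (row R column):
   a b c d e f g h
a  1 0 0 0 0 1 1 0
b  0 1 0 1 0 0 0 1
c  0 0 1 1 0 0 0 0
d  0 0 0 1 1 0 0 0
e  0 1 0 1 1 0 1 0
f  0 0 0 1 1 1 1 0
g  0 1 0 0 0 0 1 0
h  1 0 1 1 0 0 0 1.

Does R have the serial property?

Serial: yes — every world has a successor (e.g. a R a).

Yes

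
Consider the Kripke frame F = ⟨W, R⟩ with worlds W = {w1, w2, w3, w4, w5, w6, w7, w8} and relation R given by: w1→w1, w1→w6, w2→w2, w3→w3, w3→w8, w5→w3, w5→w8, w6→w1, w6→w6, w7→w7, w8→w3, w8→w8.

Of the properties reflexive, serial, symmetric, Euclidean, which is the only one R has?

Euclidean

Reflexive: no — w4 is not related to itself.
Serial: no — w4 has no R-successor.
Symmetric: no — w5 R w3 but not w3 R w5.
Euclidean: yes — any two successors of a common world are R-related.
Only Euclidean holds.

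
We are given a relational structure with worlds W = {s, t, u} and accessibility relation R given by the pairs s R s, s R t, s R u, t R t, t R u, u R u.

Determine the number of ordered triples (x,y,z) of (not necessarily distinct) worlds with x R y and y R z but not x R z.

0

R is transitive; there are no such tuples.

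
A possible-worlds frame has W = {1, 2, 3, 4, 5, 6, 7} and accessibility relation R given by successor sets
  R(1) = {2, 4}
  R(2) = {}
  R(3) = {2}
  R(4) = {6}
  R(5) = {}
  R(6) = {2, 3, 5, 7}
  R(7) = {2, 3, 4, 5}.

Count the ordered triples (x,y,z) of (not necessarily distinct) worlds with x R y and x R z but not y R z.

Enumerating: (1,2,2), (1,2,4), (1,4,2), (1,4,4), (3,2,2), (4,6,6), (6,2,2), (6,2,3), (6,2,5), (6,2,7), (6,3,3), (6,3,5), … and 21 more.
Total: 33.

33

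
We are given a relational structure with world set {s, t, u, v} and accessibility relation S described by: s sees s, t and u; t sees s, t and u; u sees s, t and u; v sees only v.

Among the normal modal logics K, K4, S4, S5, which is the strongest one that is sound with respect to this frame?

S5

Transitive (axiom 4): yes — every two-step S-path is closed by a direct edge.
Reflexive (axiom T): yes — every world is S-related to itself.
Euclidean (axiom 5): yes — any two successors of a common world are S-related.
So F validates K, K4, S4, S5. The strongest is S5.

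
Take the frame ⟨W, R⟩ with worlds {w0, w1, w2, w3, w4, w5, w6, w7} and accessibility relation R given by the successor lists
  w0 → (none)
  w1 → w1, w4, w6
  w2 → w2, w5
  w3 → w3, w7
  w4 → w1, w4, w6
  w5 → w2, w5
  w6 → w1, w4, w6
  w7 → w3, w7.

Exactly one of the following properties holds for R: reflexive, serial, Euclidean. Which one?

Euclidean

Reflexive: no — w0 is not related to itself.
Serial: no — w0 has no R-successor.
Euclidean: yes — any two successors of a common world are R-related.
Only Euclidean holds.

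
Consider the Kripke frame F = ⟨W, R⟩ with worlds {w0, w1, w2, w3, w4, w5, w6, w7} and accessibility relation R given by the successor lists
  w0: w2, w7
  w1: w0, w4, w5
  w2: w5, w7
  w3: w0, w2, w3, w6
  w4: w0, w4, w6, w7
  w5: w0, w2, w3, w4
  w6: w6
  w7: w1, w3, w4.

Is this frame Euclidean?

No

Euclidean: no — w0 R w7 and w0 R w2, but not w7 R w2.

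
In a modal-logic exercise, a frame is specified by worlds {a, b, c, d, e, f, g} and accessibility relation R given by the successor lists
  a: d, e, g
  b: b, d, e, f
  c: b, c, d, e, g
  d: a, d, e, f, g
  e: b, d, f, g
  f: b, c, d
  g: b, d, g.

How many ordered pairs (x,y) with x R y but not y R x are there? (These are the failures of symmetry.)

Enumerating: (a,e), (a,g), (b,d), (c,b), (c,d), (c,e), (c,g), (e,f), (e,g), (f,c), (g,b).

11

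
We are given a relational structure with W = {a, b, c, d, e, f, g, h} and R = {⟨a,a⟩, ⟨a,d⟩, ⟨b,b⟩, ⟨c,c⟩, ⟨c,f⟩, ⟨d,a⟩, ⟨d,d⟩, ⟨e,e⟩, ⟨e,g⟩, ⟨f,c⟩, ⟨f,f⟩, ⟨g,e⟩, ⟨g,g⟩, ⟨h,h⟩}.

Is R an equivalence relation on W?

Yes

Reflexive: yes — every world is R-related to itself.
Symmetric: yes — every pair in R has its reverse in R.
Transitive: yes — every two-step R-path is closed by a direct edge.
So R is an equivalence relation.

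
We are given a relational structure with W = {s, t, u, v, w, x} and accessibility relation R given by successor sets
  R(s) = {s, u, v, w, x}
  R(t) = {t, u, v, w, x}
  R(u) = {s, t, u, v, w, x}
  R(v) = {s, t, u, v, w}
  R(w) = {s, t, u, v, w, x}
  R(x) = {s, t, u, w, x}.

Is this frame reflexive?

Reflexive: yes — every world is R-related to itself.

Yes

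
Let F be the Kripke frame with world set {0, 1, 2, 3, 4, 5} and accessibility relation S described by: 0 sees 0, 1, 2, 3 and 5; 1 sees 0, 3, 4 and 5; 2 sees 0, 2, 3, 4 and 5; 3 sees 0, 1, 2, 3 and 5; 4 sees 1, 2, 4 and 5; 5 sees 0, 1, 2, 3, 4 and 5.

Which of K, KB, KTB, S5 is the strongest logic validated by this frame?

Symmetric (axiom B): yes — every pair in S has its reverse in S.
Reflexive (axiom T): no — 1 is not related to itself.
Euclidean (axiom 5): no — 0 S 1 and 0 S 2, but not 1 S 2.
So F validates K, KB; KTB would additionally require S to be reflexive. The strongest is KB.

KB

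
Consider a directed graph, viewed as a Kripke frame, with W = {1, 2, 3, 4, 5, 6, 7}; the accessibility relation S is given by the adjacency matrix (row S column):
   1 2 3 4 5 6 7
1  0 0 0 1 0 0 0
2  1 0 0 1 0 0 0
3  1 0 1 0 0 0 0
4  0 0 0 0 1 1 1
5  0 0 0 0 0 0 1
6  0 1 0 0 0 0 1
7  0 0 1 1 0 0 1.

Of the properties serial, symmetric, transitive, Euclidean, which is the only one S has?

Serial: yes — every world has a successor (e.g. 1 S 4).
Symmetric: no — 1 S 4 but not 4 S 1.
Transitive: no — 1 S 4 and 4 S 5, but not 1 S 5.
Euclidean: no — 2 S 4 and 2 S 1, but not 4 S 1.
Only serial holds.

serial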